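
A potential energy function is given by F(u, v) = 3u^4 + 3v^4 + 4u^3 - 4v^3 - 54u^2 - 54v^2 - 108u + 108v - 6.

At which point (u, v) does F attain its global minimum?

(3, -3)

F(u,v) separates as P(u) + Q(v) − 6, so its minimum is min P + min Q − 6.
P'(u) = 12(u - 3)(u + 1)(u + 3) vanishes at u ∈ {-3, -1, 3}; Q'(v) = 12(v - 3)(v - 1)(v + 3) vanishes at v ∈ {-3, 1, 3}.
Local minima of P (where P''>0): P(-3)=-27, P(3)=-459. Local minima of Q: Q(-3)=-459, Q(3)=-27.
So the global minimum of F is P(3) + Q(-3) − 6 = -459 − 459 − 6 = -924, attained at (3, -3).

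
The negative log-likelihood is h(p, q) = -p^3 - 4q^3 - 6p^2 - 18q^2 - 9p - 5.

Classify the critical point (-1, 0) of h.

local maximum

The mixed partial ∂²h/∂p∂q is 0, so the Hessian at any point is diag(h_pp, h_qq) = diag(-6(p + 2), -12(2q + 3)).
At (-1, 0): H = diag(-6, -36).
Both eigenvalues are negative, so H is negative definite: a local maximum.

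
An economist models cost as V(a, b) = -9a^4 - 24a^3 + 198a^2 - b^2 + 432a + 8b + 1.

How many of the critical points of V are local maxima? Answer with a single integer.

V separates as a function of a plus a function of b, so ∇V=0 decouples.
∂V/∂a = -36(a - 3)(a + 1)(a + 4) = 0 at a ∈ {-4, -1, 3}; ∂V/∂b = -2(b - 4) = 0 at b ∈ {4}.
The Hessian is diagonal: diag(V_aa, V_bb). Second derivatives: V_aa(-4)=-756, V_aa(-1)=432, V_aa(3)=-1008; V_bb(4)=-2.
Local maxima occur where both diagonal entries negative: (-4, 4), (3, 4). Count: 2.

2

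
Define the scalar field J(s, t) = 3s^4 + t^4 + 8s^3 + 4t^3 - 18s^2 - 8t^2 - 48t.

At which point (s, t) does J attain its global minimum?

(-3, 2)

J(s,t) separates as P(s) + Q(t), so its minimum is min P + min Q.
P'(s) = 12s(s - 1)(s + 3) vanishes at s ∈ {-3, 0, 1}; Q'(t) = 4(t - 2)(t + 2)(t + 3) vanishes at t ∈ {-3, -2, 2}.
Local minima of P (where P''>0): P(-3)=-135, P(1)=-7. Local minima of Q: Q(-3)=45, Q(2)=-80.
So the global minimum of J is P(-3) + Q(2) = -135 − 80 = -215, attained at (-3, 2).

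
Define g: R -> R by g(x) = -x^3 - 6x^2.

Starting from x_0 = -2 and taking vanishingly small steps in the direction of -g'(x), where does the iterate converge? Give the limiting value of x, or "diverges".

-4

g'(x) = -3x(x + 4), so g'(-2) = 12.
Gradient descent moves in the -g' direction, i.e. x is decreasing.
The nearest critical point in that direction is x = -4, where g'' = 12 > 0 (a local minimum). The iterate converges there.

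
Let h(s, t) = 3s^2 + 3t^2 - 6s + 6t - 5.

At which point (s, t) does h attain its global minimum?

h(s,t) separates as P(s) + Q(t) − 5, so its minimum is min P + min Q − 5.
P'(s) = 6s - 6 vanishes at s ∈ {1}; Q'(t) = 6(t + 1) vanishes at t ∈ {-1}.
Local minima of P (where P''>0): P(1)=-3. Local minima of Q: Q(-1)=-3.
So the global minimum of h is P(1) + Q(-1) − 5 = -3 − 3 − 5 = -11, attained at (1, -1).

(1, -1)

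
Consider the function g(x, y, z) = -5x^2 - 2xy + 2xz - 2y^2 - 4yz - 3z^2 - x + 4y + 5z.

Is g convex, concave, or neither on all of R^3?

concave

g is quadratic, so its Hessian is the constant matrix H = [[-10, -2, 2], [-2, -4, -4], [2, -4, -6]].
Leading principal minors: -10, 36, -8.
Signs alternate −, +, − ⇒ H ≺ 0 ⇒ concave.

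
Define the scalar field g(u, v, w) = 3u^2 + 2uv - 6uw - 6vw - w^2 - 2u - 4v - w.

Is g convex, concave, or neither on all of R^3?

g is quadratic, so its Hessian is the constant matrix H = [[6, 2, -6], [2, 0, -6], [-6, -6, -2]].
Leading principal minors: 6, -4, -64.
Neither pattern holds ⇒ H is indefinite ⇒ neither convex nor concave.

neither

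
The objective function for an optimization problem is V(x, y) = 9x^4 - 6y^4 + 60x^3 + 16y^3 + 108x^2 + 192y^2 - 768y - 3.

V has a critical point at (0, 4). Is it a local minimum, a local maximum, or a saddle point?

The mixed partial ∂²V/∂x∂y is 0, so the Hessian at any point is diag(V_xx, V_yy) = diag(36(3x^2 + 10x + 6), 24(-3y^2 + 4y + 16)).
At (0, 4): H = diag(216, -384).
The eigenvalues have opposite signs, so H is indefinite: a saddle point.

saddle point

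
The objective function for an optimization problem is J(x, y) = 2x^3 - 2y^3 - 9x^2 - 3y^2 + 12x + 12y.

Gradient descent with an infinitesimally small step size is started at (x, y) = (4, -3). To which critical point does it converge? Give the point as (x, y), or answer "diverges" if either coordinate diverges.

J is separable, so gradient descent decouples: x follows -∂J/∂x, y follows -∂J/∂y.
∂J/∂x = 6(x - 2)(x - 1); at x=4 this is 36, so x decreases.
∂J/∂y = -6(y - 1)(y + 2); at y=-3 this is -24, so y increases.
x converges to its nearest critical value 2 (a local min of the x-part); y converges to -2. The iterate converges to (2, -2).

(2, -2)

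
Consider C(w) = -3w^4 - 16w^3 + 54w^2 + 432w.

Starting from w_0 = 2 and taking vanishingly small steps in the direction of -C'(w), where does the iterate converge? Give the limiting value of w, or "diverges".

-3

C'(w) = -12(w - 3)(w + 3)(w + 4), so C'(2) = 360.
Gradient descent moves in the -C' direction, i.e. w is decreasing.
The nearest critical point in that direction is w = -3, where C'' = 72 > 0 (a local minimum). The iterate converges there.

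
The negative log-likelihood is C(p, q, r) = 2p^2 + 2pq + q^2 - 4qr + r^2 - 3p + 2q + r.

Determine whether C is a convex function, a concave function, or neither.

neither

C is quadratic, so its Hessian is the constant matrix H = [[4, 2, 0], [2, 2, -4], [0, -4, 2]].
Leading principal minors: 4, 4, -56.
Neither pattern holds ⇒ H is indefinite ⇒ neither convex nor concave.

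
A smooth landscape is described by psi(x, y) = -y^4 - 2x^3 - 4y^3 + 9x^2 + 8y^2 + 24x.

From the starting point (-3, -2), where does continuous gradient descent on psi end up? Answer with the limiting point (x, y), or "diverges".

(-1, 0)

psi is separable, so gradient descent decouples: x follows -∂psi/∂x, y follows -∂psi/∂y.
∂psi/∂x = -6(x - 4)(x + 1); at x=-3 this is -84, so x increases.
∂psi/∂y = -4y(y - 1)(y + 4); at y=-2 this is -48, so y increases.
x converges to its nearest critical value -1 (a local min of the x-part); y converges to 0. The iterate converges to (-1, 0).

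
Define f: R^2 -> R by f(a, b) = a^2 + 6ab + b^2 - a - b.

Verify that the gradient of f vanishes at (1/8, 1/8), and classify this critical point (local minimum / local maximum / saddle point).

∇f = (2a + 6b - 1, 6a + 2b - 1); substituting (1/8, 1/8) gives ∇f = (0, 0), so (1/8, 1/8) is indeed a critical point.
The Hessian of f is constant: H = [[2, 6], [6, 2]].
det(H) = 2·2 − 6² = -32.
Since det(H) < 0, H is indefinite and the critical point is a saddle point.

saddle point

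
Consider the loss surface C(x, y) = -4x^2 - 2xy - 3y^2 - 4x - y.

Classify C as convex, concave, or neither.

concave

C is quadratic, so its Hessian is the constant matrix H = [[-8, -2], [-2, -6]].
det(H) = 44, tr(H) = -14.
det(H) > 0 and tr(H) < 0, so H is negative definite everywhere: concave.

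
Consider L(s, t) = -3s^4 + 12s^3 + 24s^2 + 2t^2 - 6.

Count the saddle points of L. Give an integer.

2

L separates as a function of s plus a function of t, so ∇L=0 decouples.
∂L/∂s = -12s(s - 4)(s + 1) = 0 at s ∈ {-1, 0, 4}; ∂L/∂t = 4t = 0 at t ∈ {0}.
The Hessian is diagonal: diag(L_ss, L_tt). Second derivatives: L_ss(-1)=-60, L_ss(0)=48, L_ss(4)=-240; L_tt(0)=4.
Saddle points occur where the two diagonal entries have opposite signs: (-1, 0), (4, 0). Count: 2.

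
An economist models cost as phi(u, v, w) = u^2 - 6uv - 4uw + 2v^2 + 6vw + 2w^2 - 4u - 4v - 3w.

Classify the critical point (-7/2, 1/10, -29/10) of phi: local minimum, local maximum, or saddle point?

The Hessian is constant: H = [[2, -6, -4], [-6, 4, 6], [-4, 6, 4]].
Leading principal minors: Δ₁ = 2, Δ₂ = -28, Δ₃ = 40.
The minors fit neither the all-positive nor the alternating-sign pattern, so H is indefinite: a saddle point.

saddle point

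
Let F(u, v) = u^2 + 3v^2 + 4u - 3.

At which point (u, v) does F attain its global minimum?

(-2, 0)

F(u,v) separates as P(u) + Q(v) − 3, so its minimum is min P + min Q − 3.
P'(u) = 2u + 4 vanishes at u ∈ {-2}; Q'(v) = 6v vanishes at v ∈ {0}.
Local minima of P (where P''>0): P(-2)=-4. Local minima of Q: Q(0)=0.
So the global minimum of F is P(-2) + Q(0) − 3 = -4 + 0 − 3 = -7, attained at (-2, 0).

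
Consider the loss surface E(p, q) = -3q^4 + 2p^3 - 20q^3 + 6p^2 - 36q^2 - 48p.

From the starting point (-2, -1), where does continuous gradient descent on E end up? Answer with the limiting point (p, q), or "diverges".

E is separable, so gradient descent decouples: p follows -∂E/∂p, q follows -∂E/∂q.
∂E/∂p = 6(p - 2)(p + 4); at p=-2 this is -48, so p increases.
∂E/∂q = -12q(q + 2)(q + 3); at q=-1 this is 24, so q decreases.
p converges to its nearest critical value 2 (a local min of the p-part); q converges to -2. The iterate converges to (2, -2).

(2, -2)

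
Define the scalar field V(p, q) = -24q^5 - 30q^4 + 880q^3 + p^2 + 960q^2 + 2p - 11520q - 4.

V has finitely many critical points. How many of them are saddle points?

V separates as a function of p plus a function of q, so ∇V=0 decouples.
∂V/∂p = 2(p + 1) = 0 at p ∈ {-1}; ∂V/∂q = -120(q - 4)(q - 2)(q + 3)(q + 4) = 0 at q ∈ {-4, -3, 2, 4}.
The Hessian is diagonal: diag(V_pp, V_qq). Second derivatives: V_pp(-1)=2; V_qq(-4)=5760, V_qq(-3)=-4200, V_qq(2)=7200, V_qq(4)=-13440.
Saddle points occur where the two diagonal entries have opposite signs: (-1, -3), (-1, 4). Count: 2.

2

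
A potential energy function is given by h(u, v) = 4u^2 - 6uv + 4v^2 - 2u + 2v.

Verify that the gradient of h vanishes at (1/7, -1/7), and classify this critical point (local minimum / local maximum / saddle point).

∇h = (8u - 6v - 2, -6u + 8v + 2); substituting (1/7, -1/7) gives ∇h = (0, 0), so (1/7, -1/7) is indeed a critical point.
The Hessian of h is constant: H = [[8, -6], [-6, 8]].
det(H) = 8·8 − (-6)² = 28.
det(H) > 0 and tr(H) = 16 > 0, so H is positive definite and the point is a local minimum.

local minimum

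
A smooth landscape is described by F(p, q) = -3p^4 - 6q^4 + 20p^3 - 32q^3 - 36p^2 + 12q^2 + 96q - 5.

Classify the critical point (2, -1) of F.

The mixed partial ∂²F/∂p∂q is 0, so the Hessian at any point is diag(F_pp, F_qq) = diag(12(-3p^2 + 10p - 6), 24(-3q^2 - 8q + 1)).
At (2, -1): H = diag(24, 144).
Both eigenvalues are positive, so H is positive definite: a local minimum.

local minimum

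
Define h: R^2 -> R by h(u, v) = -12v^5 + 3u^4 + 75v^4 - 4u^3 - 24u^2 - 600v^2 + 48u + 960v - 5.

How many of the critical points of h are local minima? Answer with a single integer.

4

h separates as a function of u plus a function of v, so ∇h=0 decouples.
∂h/∂u = 12(u - 2)(u - 1)(u + 2) = 0 at u ∈ {-2, 1, 2}; ∂h/∂v = -60(v - 4)(v - 2)(v - 1)(v + 2) = 0 at v ∈ {-2, 1, 2, 4}.
The Hessian is diagonal: diag(h_uu, h_vv). Second derivatives: h_uu(-2)=144, h_uu(1)=-36, h_uu(2)=48; h_vv(-2)=4320, h_vv(1)=-540, h_vv(2)=480, h_vv(4)=-2160.
Local minima occur where both diagonal entries positive: (-2, -2), (-2, 2), (2, -2), (2, 2). Count: 4.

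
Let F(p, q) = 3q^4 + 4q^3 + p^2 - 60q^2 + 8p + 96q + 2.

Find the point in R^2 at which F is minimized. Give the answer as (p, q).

F(p,q) separates as A(p) + B(q) + 2, so its minimum is min A + min B + 2.
A'(p) = 2p + 8 vanishes at p ∈ {-4}; B'(q) = 12(q - 2)(q - 1)(q + 4) vanishes at q ∈ {-4, 1, 2}.
Local minima of A (where A''>0): A(-4)=-16. Local minima of B: B(-4)=-832, B(2)=32.
So the global minimum of F is A(-4) + B(-4) + 2 = -16 − 832 + 2 = -846, attained at (-4, -4).

(-4, -4)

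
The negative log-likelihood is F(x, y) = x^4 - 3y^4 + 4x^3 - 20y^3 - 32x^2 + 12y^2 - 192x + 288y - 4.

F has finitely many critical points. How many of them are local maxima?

2

F separates as a function of x plus a function of y, so ∇F=0 decouples.
∂F/∂x = 4(x - 4)(x + 3)(x + 4) = 0 at x ∈ {-4, -3, 4}; ∂F/∂y = -12(y - 2)(y + 3)(y + 4) = 0 at y ∈ {-4, -3, 2}.
The Hessian is diagonal: diag(F_xx, F_yy). Second derivatives: F_xx(-4)=32, F_xx(-3)=-28, F_xx(4)=224; F_yy(-4)=-72, F_yy(-3)=60, F_yy(2)=-360.
Local maxima occur where both diagonal entries negative: (-3, -4), (-3, 2). Count: 2.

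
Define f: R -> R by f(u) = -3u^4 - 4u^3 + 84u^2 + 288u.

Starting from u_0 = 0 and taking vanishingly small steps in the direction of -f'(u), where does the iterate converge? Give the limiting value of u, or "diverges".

-2

f'(u) = -12(u - 4)(u + 2)(u + 3), so f'(0) = 288.
Gradient descent moves in the -f' direction, i.e. u is decreasing.
The nearest critical point in that direction is u = -2, where f'' = 72 > 0 (a local minimum). The iterate converges there.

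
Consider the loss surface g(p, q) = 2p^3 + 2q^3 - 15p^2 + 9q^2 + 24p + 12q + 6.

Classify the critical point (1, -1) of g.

The mixed partial ∂²g/∂p∂q is 0, so the Hessian at any point is diag(g_pp, g_qq) = diag(6(2p - 5), 6(2q + 3)).
At (1, -1): H = diag(-18, 6).
The eigenvalues have opposite signs, so H is indefinite: a saddle point.

saddle point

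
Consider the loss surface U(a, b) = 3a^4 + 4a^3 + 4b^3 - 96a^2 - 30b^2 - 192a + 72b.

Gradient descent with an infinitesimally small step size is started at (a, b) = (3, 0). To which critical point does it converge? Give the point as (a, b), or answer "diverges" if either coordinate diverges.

U is separable, so gradient descent decouples: a follows -∂U/∂a, b follows -∂U/∂b.
∂U/∂a = 12(a - 4)(a + 1)(a + 4); at a=3 this is -336, so a increases.
∂U/∂b = 12(b - 3)(b - 2); at b=0 this is 72, so b decreases.
The b-coordinate has no critical point in that direction and runs off to infinity.

diverges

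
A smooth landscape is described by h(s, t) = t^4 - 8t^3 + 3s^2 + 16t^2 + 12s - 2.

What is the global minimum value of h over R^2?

h(s,t) separates as P(s) + Q(t) − 2, so its minimum is min P + min Q − 2.
P'(s) = 6s + 12 vanishes at s ∈ {-2}; Q'(t) = 4t(t - 4)(t - 2) vanishes at t ∈ {0, 2, 4}.
Local minima of P (where P''>0): P(-2)=-12. Local minima of Q: Q(0)=0, Q(4)=0.
So the global minimum of h is P(-2) + Q(0) − 2 = -12 + 0 − 2 = -14, attained at (-2, 0).

-14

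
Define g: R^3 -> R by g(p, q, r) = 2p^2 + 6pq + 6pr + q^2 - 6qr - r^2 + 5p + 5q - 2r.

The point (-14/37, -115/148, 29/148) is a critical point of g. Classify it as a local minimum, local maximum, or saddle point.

The Hessian is constant: H = [[4, 6, 6], [6, 2, -6], [6, -6, -2]].
Leading principal minors: Δ₁ = 4, Δ₂ = -28, Δ₃ = -592.
The minors fit neither the all-positive nor the alternating-sign pattern, so H is indefinite: a saddle point.

saddle point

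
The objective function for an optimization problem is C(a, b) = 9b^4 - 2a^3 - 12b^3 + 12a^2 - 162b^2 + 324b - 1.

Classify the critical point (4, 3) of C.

The mixed partial ∂²C/∂a∂b is 0, so the Hessian at any point is diag(C_aa, C_bb) = diag(12(-a + 2), 36(3b^2 - 2b - 9)).
At (4, 3): H = diag(-24, 432).
The eigenvalues have opposite signs, so H is indefinite: a saddle point.

saddle point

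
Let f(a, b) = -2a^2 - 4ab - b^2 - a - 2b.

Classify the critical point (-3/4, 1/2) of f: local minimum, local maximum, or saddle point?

The Hessian of f is constant: H = [[-4, -4], [-4, -2]].
det(H) = (-4)·(-2) − (-4)² = -8.
Since det(H) < 0, H is indefinite and the critical point is a saddle point.

saddle point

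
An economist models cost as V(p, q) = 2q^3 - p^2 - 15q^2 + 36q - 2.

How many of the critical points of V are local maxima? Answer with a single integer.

1

V separates as a function of p plus a function of q, so ∇V=0 decouples.
∂V/∂p = -2p = 0 at p ∈ {0}; ∂V/∂q = 6(q - 3)(q - 2) = 0 at q ∈ {2, 3}.
The Hessian is diagonal: diag(V_pp, V_qq). Second derivatives: V_pp(0)=-2; V_qq(2)=-6, V_qq(3)=6.
Local maxima occur where both diagonal entries negative: (0, 2). Count: 1.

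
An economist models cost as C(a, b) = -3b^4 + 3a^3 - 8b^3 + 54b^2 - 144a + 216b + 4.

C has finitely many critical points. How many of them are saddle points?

C separates as a function of a plus a function of b, so ∇C=0 decouples.
∂C/∂a = 9(a - 4)(a + 4) = 0 at a ∈ {-4, 4}; ∂C/∂b = -12(b - 3)(b + 2)(b + 3) = 0 at b ∈ {-3, -2, 3}.
The Hessian is diagonal: diag(C_aa, C_bb). Second derivatives: C_aa(-4)=-72, C_aa(4)=72; C_bb(-3)=-72, C_bb(-2)=60, C_bb(3)=-360.
Saddle points occur where the two diagonal entries have opposite signs: (-4, -2), (4, -3), (4, 3). Count: 3.

3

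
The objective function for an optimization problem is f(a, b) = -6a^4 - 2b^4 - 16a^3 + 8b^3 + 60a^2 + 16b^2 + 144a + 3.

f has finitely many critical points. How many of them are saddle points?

4

f separates as a function of a plus a function of b, so ∇f=0 decouples.
∂f/∂a = -24(a - 2)(a + 1)(a + 3) = 0 at a ∈ {-3, -1, 2}; ∂f/∂b = -8b(b - 4)(b + 1) = 0 at b ∈ {-1, 0, 4}.
The Hessian is diagonal: diag(f_aa, f_bb). Second derivatives: f_aa(-3)=-240, f_aa(-1)=144, f_aa(2)=-360; f_bb(-1)=-40, f_bb(0)=32, f_bb(4)=-160.
Saddle points occur where the two diagonal entries have opposite signs: (-3, 0), (-1, -1), (-1, 4), (2, 0). Count: 4.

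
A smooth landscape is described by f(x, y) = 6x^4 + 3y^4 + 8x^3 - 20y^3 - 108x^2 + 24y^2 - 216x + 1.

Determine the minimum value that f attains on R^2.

f(x,y) separates as P(x) + Q(y) + 1, so its minimum is min P + min Q + 1.
P'(x) = 24(x - 3)(x + 1)(x + 3) vanishes at x ∈ {-3, -1, 3}; Q'(y) = 12y(y - 4)(y - 1) vanishes at y ∈ {0, 1, 4}.
Local minima of P (where P''>0): P(-3)=-54, P(3)=-918. Local minima of Q: Q(0)=0, Q(4)=-128.
So the global minimum of f is P(3) + Q(4) + 1 = -918 − 128 + 1 = -1045, attained at (3, 4).

-1045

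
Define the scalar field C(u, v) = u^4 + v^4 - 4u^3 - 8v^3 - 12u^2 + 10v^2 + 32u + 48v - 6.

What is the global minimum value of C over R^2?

-99

C(u,v) separates as P(u) + Q(v) − 6, so its minimum is min P + min Q − 6.
P'(u) = 4(u - 4)(u - 1)(u + 2) vanishes at u ∈ {-2, 1, 4}; Q'(v) = 4(v - 4)(v - 3)(v + 1) vanishes at v ∈ {-1, 3, 4}.
Local minima of P (where P''>0): P(-2)=-64, P(4)=-64. Local minima of Q: Q(-1)=-29, Q(4)=96.
So the global minimum of C is P(-2) + Q(-1) − 6 = -64 − 29 − 6 = -99, attained at (-2, -1).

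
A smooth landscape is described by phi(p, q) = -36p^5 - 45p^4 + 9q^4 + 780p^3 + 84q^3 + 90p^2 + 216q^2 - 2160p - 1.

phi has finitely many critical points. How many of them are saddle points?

phi separates as a function of p plus a function of q, so ∇phi=0 decouples.
∂phi/∂p = -180(p - 3)(p - 1)(p + 1)(p + 4) = 0 at p ∈ {-4, -1, 1, 3}; ∂phi/∂q = 36q(q + 3)(q + 4) = 0 at q ∈ {-4, -3, 0}.
The Hessian is diagonal: diag(phi_pp, phi_qq). Second derivatives: phi_pp(-4)=18900, phi_pp(-1)=-4320, phi_pp(1)=3600, phi_pp(3)=-10080; phi_qq(-4)=144, phi_qq(-3)=-108, phi_qq(0)=432.
Saddle points occur where the two diagonal entries have opposite signs: (-4, -3), (-1, -4), (-1, 0), (1, -3), (3, -4), (3, 0). Count: 6.

6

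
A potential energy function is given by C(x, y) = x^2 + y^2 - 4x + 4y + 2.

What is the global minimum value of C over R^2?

C(x,y) separates as P(x) + Q(y) + 2, so its minimum is min P + min Q + 2.
P'(x) = 2x - 4 vanishes at x ∈ {2}; Q'(y) = 2y + 4 vanishes at y ∈ {-2}.
Local minima of P (where P''>0): P(2)=-4. Local minima of Q: Q(-2)=-4.
So the global minimum of C is P(2) + Q(-2) + 2 = -4 − 4 + 2 = -6, attained at (2, -2).

-6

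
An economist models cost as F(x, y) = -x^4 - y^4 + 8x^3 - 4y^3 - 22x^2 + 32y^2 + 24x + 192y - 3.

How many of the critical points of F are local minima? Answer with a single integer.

F separates as a function of x plus a function of y, so ∇F=0 decouples.
∂F/∂x = -4(x - 3)(x - 2)(x - 1) = 0 at x ∈ {1, 2, 3}; ∂F/∂y = -4(y - 4)(y + 3)(y + 4) = 0 at y ∈ {-4, -3, 4}.
The Hessian is diagonal: diag(F_xx, F_yy). Second derivatives: F_xx(1)=-8, F_xx(2)=4, F_xx(3)=-8; F_yy(-4)=-32, F_yy(-3)=28, F_yy(4)=-224.
Local minima occur where both diagonal entries positive: (2, -3). Count: 1.

1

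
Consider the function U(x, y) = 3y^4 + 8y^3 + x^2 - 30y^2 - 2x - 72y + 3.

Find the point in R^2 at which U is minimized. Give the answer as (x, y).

(1, 2)

U(x,y) separates as P(x) + Q(y) + 3, so its minimum is min P + min Q + 3.
P'(x) = 2x - 2 vanishes at x ∈ {1}; Q'(y) = 12(y - 2)(y + 1)(y + 3) vanishes at y ∈ {-3, -1, 2}.
Local minima of P (where P''>0): P(1)=-1. Local minima of Q: Q(-3)=-27, Q(2)=-152.
So the global minimum of U is P(1) + Q(2) + 3 = -1 − 152 + 3 = -150, attained at (1, 2).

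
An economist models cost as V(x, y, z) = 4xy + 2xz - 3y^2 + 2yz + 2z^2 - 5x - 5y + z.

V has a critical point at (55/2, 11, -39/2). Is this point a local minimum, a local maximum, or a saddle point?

The Hessian is constant: H = [[0, 4, 2], [4, -6, 2], [2, 2, 4]].
Leading principal minors: Δ₁ = 0, Δ₂ = -16, Δ₃ = -8.
The minors fit neither the all-positive nor the alternating-sign pattern, so H is indefinite: a saddle point.

saddle point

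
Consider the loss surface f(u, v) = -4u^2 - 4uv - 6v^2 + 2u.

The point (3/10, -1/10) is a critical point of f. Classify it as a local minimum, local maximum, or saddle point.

local maximum

The Hessian of f is constant: H = [[-8, -4], [-4, -12]].
det(H) = (-8)·(-12) − (-4)² = 80.
det(H) > 0 and tr(H) = -20 < 0, so H is negative definite and the point is a local maximum.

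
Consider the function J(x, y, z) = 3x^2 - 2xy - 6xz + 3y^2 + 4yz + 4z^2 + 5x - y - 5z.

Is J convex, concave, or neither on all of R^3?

J is quadratic, so its Hessian is the constant matrix H = [[6, -2, -6], [-2, 6, 4], [-6, 4, 8]].
Leading principal minors: 6, 32, 40.
All positive ⇒ H ≻ 0 ⇒ convex.

convex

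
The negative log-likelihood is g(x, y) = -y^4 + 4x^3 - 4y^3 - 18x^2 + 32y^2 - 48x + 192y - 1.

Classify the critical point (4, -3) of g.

The mixed partial ∂²g/∂x∂y is 0, so the Hessian at any point is diag(g_xx, g_yy) = diag(12(2x - 3), 4(-3y^2 - 6y + 16)).
At (4, -3): H = diag(60, 28).
Both eigenvalues are positive, so H is positive definite: a local minimum.

local minimum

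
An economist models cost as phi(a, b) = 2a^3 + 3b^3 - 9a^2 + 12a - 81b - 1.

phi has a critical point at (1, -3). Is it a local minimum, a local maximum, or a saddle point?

local maximum

The mixed partial ∂²phi/∂a∂b is 0, so the Hessian at any point is diag(phi_aa, phi_bb) = diag(6(2a - 3), 18b).
At (1, -3): H = diag(-6, -54).
Both eigenvalues are negative, so H is negative definite: a local maximum.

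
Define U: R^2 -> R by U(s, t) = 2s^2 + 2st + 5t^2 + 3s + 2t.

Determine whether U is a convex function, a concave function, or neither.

convex

U is quadratic, so its Hessian is the constant matrix H = [[4, 2], [2, 10]].
det(H) = 36, tr(H) = 14.
det(H) > 0 and tr(H) > 0, so H is positive definite everywhere: convex.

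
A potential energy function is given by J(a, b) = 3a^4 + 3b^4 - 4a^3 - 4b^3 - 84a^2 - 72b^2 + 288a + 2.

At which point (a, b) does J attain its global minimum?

(-4, 4)

J(a,b) separates as P(a) + Q(b) + 2, so its minimum is min P + min Q + 2.
P'(a) = 12(a - 3)(a - 2)(a + 4) vanishes at a ∈ {-4, 2, 3}; Q'(b) = 12b(b - 4)(b + 3) vanishes at b ∈ {-3, 0, 4}.
Local minima of P (where P''>0): P(-4)=-1472, P(3)=243. Local minima of Q: Q(-3)=-297, Q(4)=-640.
So the global minimum of J is P(-4) + Q(4) + 2 = -1472 − 640 + 2 = -2110, attained at (-4, 4).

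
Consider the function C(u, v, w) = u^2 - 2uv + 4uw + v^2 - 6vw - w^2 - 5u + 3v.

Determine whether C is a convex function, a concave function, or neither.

neither

C is quadratic, so its Hessian is the constant matrix H = [[2, -2, 4], [-2, 2, -6], [4, -6, -2]].
Leading principal minors: 2, 0, -8.
Neither pattern holds ⇒ H is indefinite ⇒ neither convex nor concave.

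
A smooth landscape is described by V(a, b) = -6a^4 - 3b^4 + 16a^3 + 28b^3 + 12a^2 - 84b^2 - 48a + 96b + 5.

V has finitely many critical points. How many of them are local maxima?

V separates as a function of a plus a function of b, so ∇V=0 decouples.
∂V/∂a = -24(a - 2)(a - 1)(a + 1) = 0 at a ∈ {-1, 1, 2}; ∂V/∂b = -12(b - 4)(b - 2)(b - 1) = 0 at b ∈ {1, 2, 4}.
The Hessian is diagonal: diag(V_aa, V_bb). Second derivatives: V_aa(-1)=-144, V_aa(1)=48, V_aa(2)=-72; V_bb(1)=-36, V_bb(2)=24, V_bb(4)=-72.
Local maxima occur where both diagonal entries negative: (-1, 1), (-1, 4), (2, 1), (2, 4). Count: 4.

4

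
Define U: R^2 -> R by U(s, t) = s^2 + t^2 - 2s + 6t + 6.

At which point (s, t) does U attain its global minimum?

(1, -3)

U(s,t) separates as P(s) + Q(t) + 6, so its minimum is min P + min Q + 6.
P'(s) = 2s - 2 vanishes at s ∈ {1}; Q'(t) = 2(t + 3) vanishes at t ∈ {-3}.
Local minima of P (where P''>0): P(1)=-1. Local minima of Q: Q(-3)=-9.
So the global minimum of U is P(1) + Q(-3) + 6 = -1 − 9 + 6 = -4, attained at (1, -3).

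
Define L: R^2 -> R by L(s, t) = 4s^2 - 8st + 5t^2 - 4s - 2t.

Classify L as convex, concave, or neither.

convex

L is quadratic, so its Hessian is the constant matrix H = [[8, -8], [-8, 10]].
det(H) = 16, tr(H) = 18.
det(H) > 0 and tr(H) > 0, so H is positive definite everywhere: convex.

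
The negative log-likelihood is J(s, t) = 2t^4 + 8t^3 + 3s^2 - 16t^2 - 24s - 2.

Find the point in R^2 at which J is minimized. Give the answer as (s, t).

(4, -4)

J(s,t) separates as P(s) + Q(t) − 2, so its minimum is min P + min Q − 2.
P'(s) = 6s - 24 vanishes at s ∈ {4}; Q'(t) = 8t(t - 1)(t + 4) vanishes at t ∈ {-4, 0, 1}.
Local minima of P (where P''>0): P(4)=-48. Local minima of Q: Q(-4)=-256, Q(1)=-6.
So the global minimum of J is P(4) + Q(-4) − 2 = -48 − 256 − 2 = -306, attained at (4, -4).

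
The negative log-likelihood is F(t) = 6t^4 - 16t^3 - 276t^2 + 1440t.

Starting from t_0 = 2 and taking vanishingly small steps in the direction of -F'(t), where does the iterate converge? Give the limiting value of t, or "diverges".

F'(t) = 24(t - 4)(t - 3)(t + 5), so F'(2) = 336.
Gradient descent moves in the -F' direction, i.e. t is decreasing.
The nearest critical point in that direction is t = -5, where F'' = 1728 > 0 (a local minimum). The iterate converges there.

-5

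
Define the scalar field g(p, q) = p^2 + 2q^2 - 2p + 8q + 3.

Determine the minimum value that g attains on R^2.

-6

g(p,q) separates as A(p) + B(q) + 3, so its minimum is min A + min B + 3.
A'(p) = 2p - 2 vanishes at p ∈ {1}; B'(q) = 4q + 8 vanishes at q ∈ {-2}.
Local minima of A (where A''>0): A(1)=-1. Local minima of B: B(-2)=-8.
So the global minimum of g is A(1) + B(-2) + 3 = -1 − 8 + 3 = -6, attained at (1, -2).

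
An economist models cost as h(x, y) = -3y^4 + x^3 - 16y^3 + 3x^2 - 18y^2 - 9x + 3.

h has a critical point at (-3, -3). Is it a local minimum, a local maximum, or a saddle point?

The mixed partial ∂²h/∂x∂y is 0, so the Hessian at any point is diag(h_xx, h_yy) = diag(6(x + 1), -12(3y^2 + 8y + 3)).
At (-3, -3): H = diag(-12, -72).
Both eigenvalues are negative, so H is negative definite: a local maximum.

local maximum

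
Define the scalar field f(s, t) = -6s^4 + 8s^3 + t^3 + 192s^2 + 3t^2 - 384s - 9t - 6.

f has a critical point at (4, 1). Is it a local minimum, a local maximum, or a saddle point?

The mixed partial ∂²f/∂s∂t is 0, so the Hessian at any point is diag(f_ss, f_tt) = diag(24(-3s^2 + 2s + 16), 6(t + 1)).
At (4, 1): H = diag(-576, 12).
The eigenvalues have opposite signs, so H is indefinite: a saddle point.

saddle point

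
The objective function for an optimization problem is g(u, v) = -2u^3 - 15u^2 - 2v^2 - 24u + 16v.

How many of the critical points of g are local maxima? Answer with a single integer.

1

g separates as a function of u plus a function of v, so ∇g=0 decouples.
∂g/∂u = -6(u + 1)(u + 4) = 0 at u ∈ {-4, -1}; ∂g/∂v = -4(v - 4) = 0 at v ∈ {4}.
The Hessian is diagonal: diag(g_uu, g_vv). Second derivatives: g_uu(-4)=18, g_uu(-1)=-18; g_vv(4)=-4.
Local maxima occur where both diagonal entries negative: (-1, 4). Count: 1.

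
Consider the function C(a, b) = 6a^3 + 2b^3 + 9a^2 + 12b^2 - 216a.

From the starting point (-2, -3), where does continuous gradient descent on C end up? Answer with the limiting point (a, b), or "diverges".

(3, 0)

C is separable, so gradient descent decouples: a follows -∂C/∂a, b follows -∂C/∂b.
∂C/∂a = 18(a - 3)(a + 4); at a=-2 this is -180, so a increases.
∂C/∂b = 6b(b + 4); at b=-3 this is -18, so b increases.
a converges to its nearest critical value 3 (a local min of the a-part); b converges to 0. The iterate converges to (3, 0).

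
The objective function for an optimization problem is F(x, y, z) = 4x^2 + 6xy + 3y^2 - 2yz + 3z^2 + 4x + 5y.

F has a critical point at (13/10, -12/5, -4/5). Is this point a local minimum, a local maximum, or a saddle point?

local minimum

The Hessian is constant: H = [[8, 6, 0], [6, 6, -2], [0, -2, 6]].
Leading principal minors: Δ₁ = 8, Δ₂ = 12, Δ₃ = 40.
All leading minors are positive, so H is positive definite: a local minimum.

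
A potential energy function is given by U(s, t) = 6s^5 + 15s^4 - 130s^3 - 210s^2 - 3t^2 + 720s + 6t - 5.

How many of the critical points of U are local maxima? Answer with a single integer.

U separates as a function of s plus a function of t, so ∇U=0 decouples.
∂U/∂s = 30(s - 3)(s - 1)(s + 2)(s + 4) = 0 at s ∈ {-4, -2, 1, 3}; ∂U/∂t = -6(t - 1) = 0 at t ∈ {1}.
The Hessian is diagonal: diag(U_ss, U_tt). Second derivatives: U_ss(-4)=-2100, U_ss(-2)=900, U_ss(1)=-900, U_ss(3)=2100; U_tt(1)=-6.
Local maxima occur where both diagonal entries negative: (-4, 1), (1, 1). Count: 2.

2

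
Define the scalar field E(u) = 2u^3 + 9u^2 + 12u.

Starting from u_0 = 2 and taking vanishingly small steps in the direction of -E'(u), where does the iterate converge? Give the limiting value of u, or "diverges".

E'(u) = 6(u + 1)(u + 2), so E'(2) = 72.
Gradient descent moves in the -E' direction, i.e. u is decreasing.
The nearest critical point in that direction is u = -1, where E'' = 6 > 0 (a local minimum). The iterate converges there.

-1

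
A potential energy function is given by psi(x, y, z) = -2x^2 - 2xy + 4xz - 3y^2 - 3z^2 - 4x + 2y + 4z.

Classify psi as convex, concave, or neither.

psi is quadratic, so its Hessian is the constant matrix H = [[-4, -2, 4], [-2, -6, 0], [4, 0, -6]].
Leading principal minors: -4, 20, -24.
Signs alternate −, +, − ⇒ H ≺ 0 ⇒ concave.

concave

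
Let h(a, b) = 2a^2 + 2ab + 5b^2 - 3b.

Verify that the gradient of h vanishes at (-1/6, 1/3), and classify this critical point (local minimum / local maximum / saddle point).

local minimum

∇h = (4a + 2b, 2a + 10b - 3); substituting (-1/6, 1/3) gives ∇h = (0, 0), so (-1/6, 1/3) is indeed a critical point.
The Hessian of h is constant: H = [[4, 2], [2, 10]].
det(H) = 4·10 − 2² = 36.
det(H) > 0 and tr(H) = 14 > 0, so H is positive definite and the point is a local minimum.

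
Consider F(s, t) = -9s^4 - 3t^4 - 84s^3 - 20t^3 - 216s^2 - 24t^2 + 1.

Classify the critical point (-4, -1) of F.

saddle point

The mixed partial ∂²F/∂s∂t is 0, so the Hessian at any point is diag(F_ss, F_tt) = diag(-36(3s^2 + 14s + 12), -12(3t^2 + 10t + 4)).
At (-4, -1): H = diag(-144, 36).
The eigenvalues have opposite signs, so H is indefinite: a saddle point.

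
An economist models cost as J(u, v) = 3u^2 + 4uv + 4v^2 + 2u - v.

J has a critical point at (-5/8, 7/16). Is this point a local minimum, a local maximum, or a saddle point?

local minimum

The Hessian of J is constant: H = [[6, 4], [4, 8]].
det(H) = 6·8 − 4² = 32.
det(H) > 0 and tr(H) = 14 > 0, so H is positive definite and the point is a local minimum.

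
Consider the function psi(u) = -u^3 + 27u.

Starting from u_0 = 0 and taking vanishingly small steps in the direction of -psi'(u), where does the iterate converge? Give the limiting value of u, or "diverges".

psi'(u) = -3(u - 3)(u + 3), so psi'(0) = 27.
Gradient descent moves in the -psi' direction, i.e. u is decreasing.
The nearest critical point in that direction is u = -3, where psi'' = 18 > 0 (a local minimum). The iterate converges there.

-3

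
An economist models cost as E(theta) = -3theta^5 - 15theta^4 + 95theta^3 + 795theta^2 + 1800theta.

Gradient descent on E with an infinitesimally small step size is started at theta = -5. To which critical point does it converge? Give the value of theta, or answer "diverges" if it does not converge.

E'(theta) = -15(theta - 5)(theta + 2)(theta + 3)(theta + 4), so E'(-5) = -900.
Gradient descent moves in the -E' direction, i.e. theta is increasing.
The nearest critical point in that direction is theta = -4, where E'' = 270 > 0 (a local minimum). The iterate converges there.

-4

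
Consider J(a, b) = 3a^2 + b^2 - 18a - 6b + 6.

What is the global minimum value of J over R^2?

J(a,b) separates as P(a) + Q(b) + 6, so its minimum is min P + min Q + 6.
P'(a) = 6a - 18 vanishes at a ∈ {3}; Q'(b) = 2b - 6 vanishes at b ∈ {3}.
Local minima of P (where P''>0): P(3)=-27. Local minima of Q: Q(3)=-9.
So the global minimum of J is P(3) + Q(3) + 6 = -27 − 9 + 6 = -30, attained at (3, 3).

-30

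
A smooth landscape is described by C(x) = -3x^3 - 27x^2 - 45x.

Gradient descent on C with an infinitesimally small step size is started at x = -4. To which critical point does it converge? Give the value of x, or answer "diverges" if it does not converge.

C'(x) = -9(x + 1)(x + 5), so C'(-4) = 27.
Gradient descent moves in the -C' direction, i.e. x is decreasing.
The nearest critical point in that direction is x = -5, where C'' = 36 > 0 (a local minimum). The iterate converges there.

-5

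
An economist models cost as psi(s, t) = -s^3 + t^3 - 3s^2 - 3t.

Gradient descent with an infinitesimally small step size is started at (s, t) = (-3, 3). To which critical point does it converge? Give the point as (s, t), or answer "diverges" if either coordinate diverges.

(-2, 1)

psi is separable, so gradient descent decouples: s follows -∂psi/∂s, t follows -∂psi/∂t.
∂psi/∂s = -3s(s + 2); at s=-3 this is -9, so s increases.
∂psi/∂t = 3(t - 1)(t + 1); at t=3 this is 24, so t decreases.
s converges to its nearest critical value -2 (a local min of the s-part); t converges to 1. The iterate converges to (-2, 1).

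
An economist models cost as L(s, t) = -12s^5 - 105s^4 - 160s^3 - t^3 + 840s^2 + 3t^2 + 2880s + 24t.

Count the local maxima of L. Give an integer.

2

L separates as a function of s plus a function of t, so ∇L=0 decouples.
∂L/∂s = -60(s - 2)(s + 2)(s + 3)(s + 4) = 0 at s ∈ {-4, -3, -2, 2}; ∂L/∂t = -3(t - 4)(t + 2) = 0 at t ∈ {-2, 4}.
The Hessian is diagonal: diag(L_ss, L_tt). Second derivatives: L_ss(-4)=720, L_ss(-3)=-300, L_ss(-2)=480, L_ss(2)=-7200; L_tt(-2)=18, L_tt(4)=-18.
Local maxima occur where both diagonal entries negative: (-3, 4), (2, 4). Count: 2.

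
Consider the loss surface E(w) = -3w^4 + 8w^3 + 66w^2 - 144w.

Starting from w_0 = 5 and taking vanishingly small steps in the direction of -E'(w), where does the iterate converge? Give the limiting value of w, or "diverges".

E'(w) = -12(w - 4)(w - 1)(w + 3), so E'(5) = -384.
Gradient descent moves in the -E' direction, i.e. w is increasing.
There is no critical point above w=5, and E' keeps the same sign, so the iterate runs off to +∞.

diverges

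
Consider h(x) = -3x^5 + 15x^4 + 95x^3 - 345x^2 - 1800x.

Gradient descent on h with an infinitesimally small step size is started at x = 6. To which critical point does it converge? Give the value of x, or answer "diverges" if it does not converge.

h'(x) = -15(x - 5)(x - 4)(x + 2)(x + 3), so h'(6) = -2160.
Gradient descent moves in the -h' direction, i.e. x is increasing.
There is no critical point above x=6, and h' keeps the same sign, so the iterate runs off to +∞.

diverges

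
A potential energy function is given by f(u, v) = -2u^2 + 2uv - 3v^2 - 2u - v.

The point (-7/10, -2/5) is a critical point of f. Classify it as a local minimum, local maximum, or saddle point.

The Hessian of f is constant: H = [[-4, 2], [2, -6]].
det(H) = (-4)·(-6) − 2² = 20.
det(H) > 0 and tr(H) = -10 < 0, so H is negative definite and the point is a local maximum.

local maximum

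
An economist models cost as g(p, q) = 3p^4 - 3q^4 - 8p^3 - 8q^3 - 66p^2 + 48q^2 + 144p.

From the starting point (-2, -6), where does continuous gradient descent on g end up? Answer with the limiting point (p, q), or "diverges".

g is separable, so gradient descent decouples: p follows -∂g/∂p, q follows -∂g/∂q.
∂g/∂p = 12(p - 4)(p - 1)(p + 3); at p=-2 this is 216, so p decreases.
∂g/∂q = -12q(q - 2)(q + 4); at q=-6 this is 1152, so q decreases.
The q-coordinate has no critical point in that direction and runs off to infinity.

diverges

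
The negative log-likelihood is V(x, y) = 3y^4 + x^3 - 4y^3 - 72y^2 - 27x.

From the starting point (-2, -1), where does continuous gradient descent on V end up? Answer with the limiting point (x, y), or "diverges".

V is separable, so gradient descent decouples: x follows -∂V/∂x, y follows -∂V/∂y.
∂V/∂x = 3(x - 3)(x + 3); at x=-2 this is -15, so x increases.
∂V/∂y = 12y(y - 4)(y + 3); at y=-1 this is 120, so y decreases.
x converges to its nearest critical value 3 (a local min of the x-part); y converges to -3. The iterate converges to (3, -3).

(3, -3)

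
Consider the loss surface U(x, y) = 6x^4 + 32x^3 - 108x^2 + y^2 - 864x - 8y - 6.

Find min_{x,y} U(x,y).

U(x,y) separates as P(x) + Q(y) − 6, so its minimum is min P + min Q − 6.
P'(x) = 24(x - 3)(x + 3)(x + 4) vanishes at x ∈ {-4, -3, 3}; Q'(y) = 2y - 8 vanishes at y ∈ {4}.
Local minima of P (where P''>0): P(-4)=1216, P(3)=-2214. Local minima of Q: Q(4)=-16.
So the global minimum of U is P(3) + Q(4) − 6 = -2214 − 16 − 6 = -2236, attained at (3, 4).

-2236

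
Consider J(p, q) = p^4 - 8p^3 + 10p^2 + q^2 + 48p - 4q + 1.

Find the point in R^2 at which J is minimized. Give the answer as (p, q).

(-1, 2)

J(p,q) separates as A(p) + B(q) + 1, so its minimum is min A + min B + 1.
A'(p) = 4(p - 4)(p - 3)(p + 1) vanishes at p ∈ {-1, 3, 4}; B'(q) = 2q - 4 vanishes at q ∈ {2}.
Local minima of A (where A''>0): A(-1)=-29, A(4)=96. Local minima of B: B(2)=-4.
So the global minimum of J is A(-1) + B(2) + 1 = -29 − 4 + 1 = -32, attained at (-1, 2).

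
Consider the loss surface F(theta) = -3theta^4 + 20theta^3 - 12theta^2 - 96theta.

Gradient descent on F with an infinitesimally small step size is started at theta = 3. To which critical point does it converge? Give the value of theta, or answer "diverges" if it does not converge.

F'(theta) = -12(theta - 4)(theta - 2)(theta + 1), so F'(3) = 48.
Gradient descent moves in the -F' direction, i.e. theta is decreasing.
The nearest critical point in that direction is theta = 2, where F'' = 72 > 0 (a local minimum). The iterate converges there.

2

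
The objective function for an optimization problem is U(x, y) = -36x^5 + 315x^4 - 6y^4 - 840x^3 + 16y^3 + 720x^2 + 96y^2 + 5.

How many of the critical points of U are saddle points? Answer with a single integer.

6

U separates as a function of x plus a function of y, so ∇U=0 decouples.
∂U/∂x = -180x(x - 4)(x - 2)(x - 1) = 0 at x ∈ {0, 1, 2, 4}; ∂U/∂y = -24y(y - 4)(y + 2) = 0 at y ∈ {-2, 0, 4}.
The Hessian is diagonal: diag(U_xx, U_yy). Second derivatives: U_xx(0)=1440, U_xx(1)=-540, U_xx(2)=720, U_xx(4)=-4320; U_yy(-2)=-288, U_yy(0)=192, U_yy(4)=-576.
Saddle points occur where the two diagonal entries have opposite signs: (0, -2), (0, 4), (1, 0), (2, -2), (2, 4), (4, 0). Count: 6.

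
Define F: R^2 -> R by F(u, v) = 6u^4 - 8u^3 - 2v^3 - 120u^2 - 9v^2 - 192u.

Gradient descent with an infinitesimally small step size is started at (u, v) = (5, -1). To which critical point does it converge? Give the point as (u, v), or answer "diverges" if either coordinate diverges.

F is separable, so gradient descent decouples: u follows -∂F/∂u, v follows -∂F/∂v.
∂F/∂u = 24(u - 4)(u + 1)(u + 2); at u=5 this is 1008, so u decreases.
∂F/∂v = -6v(v + 3); at v=-1 this is 12, so v decreases.
u converges to its nearest critical value 4 (a local min of the u-part); v converges to -3. The iterate converges to (4, -3).

(4, -3)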